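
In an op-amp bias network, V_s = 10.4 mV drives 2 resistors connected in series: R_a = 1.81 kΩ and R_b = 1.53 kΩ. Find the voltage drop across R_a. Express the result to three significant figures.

V ≈ 5.64 mV

Total series resistance ΣR = 1.81 + 1.53 = 3.340 kΩ.
Voltage divider: V = V_s · (1.810 / 3.340) = 10.4 × 0.5419 = 5.636 mV.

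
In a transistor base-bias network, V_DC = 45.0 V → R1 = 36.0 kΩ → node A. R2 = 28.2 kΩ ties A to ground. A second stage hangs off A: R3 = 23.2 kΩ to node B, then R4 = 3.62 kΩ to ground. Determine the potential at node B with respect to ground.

Looking into the second stage from A: R3 + R4 = 26.82 kΩ appears in parallel with R2.
Effective lower resistance at A: R2 ‖ 26.82 = 13.75 kΩ.
V_A = 45.0 × 13.75/(36.0 + 13.75) = 12.43 V.
V_B = V_A × 0.1350 = 1.678 V.

V_B ≈ 1.68 V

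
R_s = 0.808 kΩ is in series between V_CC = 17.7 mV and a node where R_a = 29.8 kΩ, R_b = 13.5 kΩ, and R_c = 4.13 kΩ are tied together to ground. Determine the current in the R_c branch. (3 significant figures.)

I ≈ 3.34 µA

Combine the parallel branches: R_p = (1/29.8 + 1/13.5 + 1/4.13)⁻¹ = 2.859 kΩ.
Node voltage V_A = V_CC · R_p/(R_s + R_p) = 17.7 × 0.7797 = 13.80 mV.
Branch current I = V_A/R_c = 13.80/4.13 = 3.341 µA.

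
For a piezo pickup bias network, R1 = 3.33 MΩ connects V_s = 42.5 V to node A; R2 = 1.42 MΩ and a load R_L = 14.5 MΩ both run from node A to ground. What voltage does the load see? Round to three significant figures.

V_out ≈ 11.9 V

R2 ‖ R_L = (1.42 × 14.5)/(1.42 + 14.5) = 1.293 MΩ.
Voltage divider with the loaded lower leg: V_out = 42.5 × 1.293/(3.33 + 1.293) = 42.5 × 0.2797 = 11.89 V.
(Unloaded it would be 12.7 V; the load pulls it down.)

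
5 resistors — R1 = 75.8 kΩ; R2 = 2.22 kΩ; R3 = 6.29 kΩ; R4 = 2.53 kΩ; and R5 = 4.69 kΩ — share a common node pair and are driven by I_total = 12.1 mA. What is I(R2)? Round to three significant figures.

I ≈ 4.43 mA

ΣG = 1/75.8 + 1/2.22 + 1/6.29 + 1/2.53 + 1/4.69 = 1.231.
Current divider: I(R2) = I_total · G_k/ΣG = 12.1 × (0.4505/1.231) = 12.1 × 0.3659 = 4.427 mA.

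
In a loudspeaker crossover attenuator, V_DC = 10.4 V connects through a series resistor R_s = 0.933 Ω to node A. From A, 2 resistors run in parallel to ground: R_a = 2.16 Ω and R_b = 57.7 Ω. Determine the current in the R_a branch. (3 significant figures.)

I ≈ 3.32 A

Equivalent of the parallel group: R_p = 2.082 Ω.
V_A = 10.4 × 2.082/3.015 = 7.182 V.
I(R_a) = V_A / R_a = 7.182/2.16 = 3.325 A.
(Check via current divider: I_total = 3.449 A; share G_k/ΣG = 0.9639 → same result.)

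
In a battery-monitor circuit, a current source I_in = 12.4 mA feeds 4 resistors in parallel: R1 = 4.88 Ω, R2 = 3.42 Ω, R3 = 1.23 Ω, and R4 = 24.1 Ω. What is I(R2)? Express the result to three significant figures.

I ≈ 2.68 mA

Conductances: ΣG = 1/4.88 + 1/3.42 + 1/1.23 + 1/24.1 = 1.352 (1/Ω).
R2 takes the fraction G_k/ΣG = 0.2924/1.352 = 0.2163, so I = 12.4 × 0.2163 = 2.682 mA.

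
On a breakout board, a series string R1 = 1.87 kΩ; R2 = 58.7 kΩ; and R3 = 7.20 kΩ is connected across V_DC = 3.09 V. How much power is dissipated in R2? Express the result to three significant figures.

P ≈ 0.122 mW

Series current I = V_DC/ΣR = 3.09/67.77 = 0.04560 mA.
V(R2) = I·R = 2.676 V; P = V·I = 2.676 × 0.04560 = 0.1220 mW.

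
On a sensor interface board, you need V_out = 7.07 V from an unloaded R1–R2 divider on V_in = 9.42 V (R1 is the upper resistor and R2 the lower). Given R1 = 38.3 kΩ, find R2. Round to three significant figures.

V_out/V_in = R2/(R1+R2) = 0.7505.
R2 = R1 · 0.7505/(1 − 0.7505) = 115.2 kΩ.

R2 ≈ 115 kΩ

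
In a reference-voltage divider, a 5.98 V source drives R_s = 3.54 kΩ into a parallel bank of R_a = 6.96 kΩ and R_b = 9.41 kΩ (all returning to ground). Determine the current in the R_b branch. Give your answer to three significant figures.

I ≈ 0.337 mA

Combine the parallel branches: R_p = (1/6.96 + 1/9.41)⁻¹ = 4.001 kΩ.
Node voltage V_A = V_supply · R_p/(R_s + R_p) = 5.98 × 0.5306 = 3.173 V.
Branch current I = V_A/R_b = 3.173/9.41 = 0.3372 mA.
(Equivalently: I_total = 0.7930 mA, then current-divider fraction G_k/ΣG = 0.4252.)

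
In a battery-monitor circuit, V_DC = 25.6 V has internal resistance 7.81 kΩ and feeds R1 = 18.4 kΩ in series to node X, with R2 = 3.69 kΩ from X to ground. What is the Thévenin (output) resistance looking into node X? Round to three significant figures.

R_th ≈ 3.23 kΩ

R1' = 7.81 + 18.4 = 26.21 kΩ (source resistance + R1).
With V_DC suppressed (replaced by a short), R_th = R1' ‖ R2 = (26.21 × 3.69)/(26.21 + 3.69) = 3.235 kΩ.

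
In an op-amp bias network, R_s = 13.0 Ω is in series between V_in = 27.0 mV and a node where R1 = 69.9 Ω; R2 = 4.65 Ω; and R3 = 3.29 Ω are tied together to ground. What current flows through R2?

I ≈ 0.732 mA

Parallel bank: R_p = 1/(1/69.9 + 1/4.65 + 1/3.29) = 1.875 Ω.
V_A = 27.0 × 1.875/14.88 = 3.403 mV.
Branch current I = V_A/R2 = 3.403/4.65 = 0.7319 mA.
(Equivalently: I_total = 1.815 mA, then current-divider fraction G_k/ΣG = 0.4032.)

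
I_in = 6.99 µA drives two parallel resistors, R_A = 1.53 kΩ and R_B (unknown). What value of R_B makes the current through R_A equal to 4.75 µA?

In a two-way split, I_A/I_in = R_B/(R_A + R_B).
4.75/6.99 = R_B/(R_A + R_B) → R_B = R_A · (0.6795)/(1 − 0.6795) = 1.53 × 2.121 = 3.244 kΩ.

R_B ≈ 3.24 kΩ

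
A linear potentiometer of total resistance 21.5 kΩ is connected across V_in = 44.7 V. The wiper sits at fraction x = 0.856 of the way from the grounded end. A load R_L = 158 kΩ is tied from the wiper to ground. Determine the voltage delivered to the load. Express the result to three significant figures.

V_out ≈ 37.6 V

Split the track: R_lower = x·R_p = 18.40 kΩ, R_upper = (1−x)·R_p = 3.096 kΩ.
(x·R_p) ‖ R_L = 16.48 kΩ.
Then V_out = V_in · 16.48/(3.096 + 16.48) = 37.63 V.
(Unloaded: V_out = x·V_in = 38.3 V.)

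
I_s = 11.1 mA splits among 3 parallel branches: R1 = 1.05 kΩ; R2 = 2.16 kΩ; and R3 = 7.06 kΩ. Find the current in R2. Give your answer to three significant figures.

ΣG = 1/1.05 + 1/2.16 + 1/7.06 = 1.557.
R2 takes the fraction G_k/ΣG = 0.4630/1.557 = 0.2973, so I = 11.1 × 0.2973 = 3.301 mA.

I ≈ 3.30 mA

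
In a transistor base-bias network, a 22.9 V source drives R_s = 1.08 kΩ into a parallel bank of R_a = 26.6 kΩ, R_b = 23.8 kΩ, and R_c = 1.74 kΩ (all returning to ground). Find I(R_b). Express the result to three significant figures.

I ≈ 0.564 mA

Equivalent of the parallel group: R_p = 1.528 kΩ.
V_A = 22.9 × 1.528/2.608 = 13.42 V.
Branch current I = V_A/R_b = 13.42/23.8 = 0.5638 mA.
(Equivalently: I_total = 8.780 mA, then current-divider fraction G_k/ΣG = 0.06421.)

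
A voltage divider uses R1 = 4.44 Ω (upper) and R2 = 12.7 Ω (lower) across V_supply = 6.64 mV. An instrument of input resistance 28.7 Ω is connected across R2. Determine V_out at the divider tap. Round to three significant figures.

The load sits in parallel with R2, giving an effective lower resistance R2' = R2·R_L/(R2+R_L) = 8.804 Ω.
Voltage divider with the loaded lower leg: V_out = 6.64 × 8.804/(4.44 + 8.804) = 6.64 × 0.6648 = 4.414 mV.

V_out ≈ 4.41 mV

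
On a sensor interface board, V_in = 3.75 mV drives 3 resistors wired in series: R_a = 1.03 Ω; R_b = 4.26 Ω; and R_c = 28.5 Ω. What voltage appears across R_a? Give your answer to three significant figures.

Series total: ΣR = 1.03 + 4.26 + 28.5 = 33.79 Ω.
Voltage divider: V = V_in · (1.030 / 33.79) = 3.75 × 0.03048 = 0.1143 mV.

V ≈ 0.114 mV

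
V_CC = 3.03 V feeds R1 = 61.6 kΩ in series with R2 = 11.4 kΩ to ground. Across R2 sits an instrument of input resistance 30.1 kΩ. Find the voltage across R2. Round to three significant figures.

V_out ≈ 0.359 V

The load sits in parallel with R2, giving an effective lower resistance R2' = R2·R_L/(R2+R_L) = 8.268 kΩ.
Voltage divider with the loaded lower leg: V_out = 3.03 × 8.268/(61.6 + 8.268) = 3.03 × 0.1183 = 0.3586 V.
(Unloaded it would be 0.473 V; the load pulls it down.)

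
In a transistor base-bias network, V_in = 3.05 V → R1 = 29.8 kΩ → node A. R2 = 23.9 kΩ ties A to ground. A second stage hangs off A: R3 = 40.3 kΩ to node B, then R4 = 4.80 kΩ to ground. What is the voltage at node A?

V_A ≈ 1.05 V

Node A sees R2 in parallel with the series input of stage 2, R3 + R4 = 45.10 kΩ.
Effective lower resistance at A: R2 ‖ 45.10 = 15.62 kΩ.
So V_A = 3.05 × 0.3439 = 1.049 V.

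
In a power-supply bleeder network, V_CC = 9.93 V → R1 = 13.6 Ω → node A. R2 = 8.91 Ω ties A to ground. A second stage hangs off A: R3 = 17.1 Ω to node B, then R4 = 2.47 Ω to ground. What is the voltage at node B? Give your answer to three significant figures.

Node A sees R2 in parallel with the series input of stage 2, R3 + R4 = 19.57 Ω.
Effective lower resistance at A: R2 ‖ 19.57 = 6.122 Ω.
So V_A = 9.93 × 0.3104 = 3.083 V.
Stage 2 is unloaded, so V_B = V_A · R4/(R3+R4) = 3.083 × 2.47/19.57 = 0.3891 V.

V_B ≈ 0.389 V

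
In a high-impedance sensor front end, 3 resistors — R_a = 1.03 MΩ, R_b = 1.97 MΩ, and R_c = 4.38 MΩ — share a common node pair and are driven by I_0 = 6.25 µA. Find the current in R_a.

Conductances: ΣG = 1/1.03 + 1/1.97 + 1/4.38 = 1.707 (1/MΩ).
R_a takes the fraction G_k/ΣG = 0.9709/1.707 = 0.5688, so I = 6.25 × 0.5688 = 3.555 µA.

I ≈ 3.56 µA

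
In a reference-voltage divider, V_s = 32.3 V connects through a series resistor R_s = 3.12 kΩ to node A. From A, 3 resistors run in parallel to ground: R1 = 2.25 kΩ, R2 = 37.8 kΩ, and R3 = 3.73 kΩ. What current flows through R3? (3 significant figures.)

I ≈ 2.62 mA

Equivalent of the parallel group: R_p = 1.353 kΩ.
V_A = 32.3 × 1.353/4.473 = 9.771 V.
Branch current I = V_A/R3 = 9.771/3.73 = 2.620 mA.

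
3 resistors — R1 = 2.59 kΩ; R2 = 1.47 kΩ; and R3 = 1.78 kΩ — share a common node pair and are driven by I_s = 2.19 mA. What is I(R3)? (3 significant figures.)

I ≈ 0.756 mA

Total conductance ΣG = 1/2.59 + 1/1.47 + 1/1.78 = 1.628 (units of 1/kΩ).
By the current-divider rule, I = I_s · G_k/ΣG = 2.19 × 0.3450 = 0.7557 mA.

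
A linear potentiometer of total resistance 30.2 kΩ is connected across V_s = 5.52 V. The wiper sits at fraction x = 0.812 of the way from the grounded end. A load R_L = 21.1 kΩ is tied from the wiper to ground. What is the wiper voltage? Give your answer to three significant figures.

V_out ≈ 3.68 V

Lower segment x·R_p = 24.52 kΩ; upper segment (1−x)·R_p = 5.678 kΩ.
Lower segment in parallel with the load: 24.52 ‖ 21.1 = 11.34 kΩ.
Loaded-divider output: V_out = 5.52 × 0.6664 = 3.679 V.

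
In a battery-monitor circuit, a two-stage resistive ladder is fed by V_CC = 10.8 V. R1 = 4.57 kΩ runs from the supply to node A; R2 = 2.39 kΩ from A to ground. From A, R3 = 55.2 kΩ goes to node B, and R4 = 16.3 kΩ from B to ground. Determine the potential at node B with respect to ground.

Looking into the second stage from A: R3 + R4 = 71.50 kΩ appears in parallel with R2.
R2 ‖ (R3+R4) = 2.313 kΩ.
So V_A = 10.8 × 0.3360 = 3.629 V.
V_B = V_A × 0.2280 = 0.8273 V.

V_B ≈ 0.827 V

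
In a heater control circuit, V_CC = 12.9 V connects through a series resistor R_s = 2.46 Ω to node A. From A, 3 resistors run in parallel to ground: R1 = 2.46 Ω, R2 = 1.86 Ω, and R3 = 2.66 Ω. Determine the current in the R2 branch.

I ≈ 1.63 A

Combine the parallel branches: R_p = (1/2.46 + 1/1.86 + 1/2.66)⁻¹ = 0.7575 Ω.
Node voltage V_A = V_CC · R_p/(R_s + R_p) = 12.9 × 0.2354 = 3.037 V.
Branch current I = V_A/R2 = 3.037/1.86 = 1.633 A.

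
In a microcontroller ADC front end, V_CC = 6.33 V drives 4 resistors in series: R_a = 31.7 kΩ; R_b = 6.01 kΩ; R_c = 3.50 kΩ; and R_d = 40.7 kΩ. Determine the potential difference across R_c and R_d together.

V ≈ 3.42 V

Series total: ΣR = 31.7 + 6.01 + 3.50 + 40.7 = 81.91 kΩ.
R_{R_c..R_d} = 3.50 + 40.7 = 44.20 kΩ.
Voltage divider: V = V_CC · (44.20 / 81.91) = 6.33 × 0.5396 = 3.416 V.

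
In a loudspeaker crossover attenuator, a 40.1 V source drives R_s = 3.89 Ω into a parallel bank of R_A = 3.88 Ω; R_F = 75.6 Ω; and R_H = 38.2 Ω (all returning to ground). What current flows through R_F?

Equivalent of the parallel group: R_p = 3.365 Ω.
V_A by voltage divider: V_A = 40.1 × 3.365/(3.89 + 3.365) = 18.60 V.
I(R_F) = V_A / R_F = 18.60/75.6 = 0.2460 A.

I ≈ 0.246 A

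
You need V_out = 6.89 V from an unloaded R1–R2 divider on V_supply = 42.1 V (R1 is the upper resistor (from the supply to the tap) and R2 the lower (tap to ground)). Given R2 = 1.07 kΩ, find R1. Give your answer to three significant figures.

R1 ≈ 5.47 kΩ

Required fraction k = V_out/V_supply = 0.1637.
Rearranging, R1 = R2·(1−k)/k = 1.07 × 5.110 = 5.468 kΩ.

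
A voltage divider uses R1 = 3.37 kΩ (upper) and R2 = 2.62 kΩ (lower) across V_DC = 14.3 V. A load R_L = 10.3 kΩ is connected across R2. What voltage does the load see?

V_out ≈ 5.47 V

R2 ‖ R_L = (2.62 × 10.3)/(2.62 + 10.3) = 2.089 kΩ.
Then V_out = V_DC · R2'/(R1 + R2') = 14.3 × 2.089/5.459 = 5.472 V.
(Unloaded it would be 6.25 V; the load pulls it down.)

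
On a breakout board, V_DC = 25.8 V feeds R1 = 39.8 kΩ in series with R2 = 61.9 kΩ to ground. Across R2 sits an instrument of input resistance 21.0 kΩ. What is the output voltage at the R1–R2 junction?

V_out ≈ 7.29 V

The load sits in parallel with R2, giving an effective lower resistance R2' = R2·R_L/(R2+R_L) = 15.68 kΩ.
Now apply the divider: V_out = 25.8 × 0.2826 = 7.292 V.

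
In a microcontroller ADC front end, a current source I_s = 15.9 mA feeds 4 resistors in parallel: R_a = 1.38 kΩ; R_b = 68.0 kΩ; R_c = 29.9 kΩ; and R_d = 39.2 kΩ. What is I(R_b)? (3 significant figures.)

I ≈ 0.293 mA

Conductances: ΣG = 1/1.38 + 1/68.0 + 1/29.9 + 1/39.2 = 0.7983 (1/kΩ).
R_b takes the fraction G_k/ΣG = 0.01471/0.7983 = 0.01842, so I = 15.9 × 0.01842 = 0.2929 mA.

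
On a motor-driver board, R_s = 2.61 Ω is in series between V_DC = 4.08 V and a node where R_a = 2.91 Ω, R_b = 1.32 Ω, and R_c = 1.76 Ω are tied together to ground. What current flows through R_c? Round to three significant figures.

I ≈ 0.433 A

Parallel bank: R_p = 1/(1/2.91 + 1/1.32 + 1/1.76) = 0.5990 Ω.
Node voltage V_A = V_DC · R_p/(R_s + R_p) = 4.08 × 0.1867 = 0.7616 V.
I(R_c) = V_A / R_c = 0.7616/1.76 = 0.4327 A.
(Check via current divider: I_total = 1.271 A; share G_k/ΣG = 0.3404 → same result.)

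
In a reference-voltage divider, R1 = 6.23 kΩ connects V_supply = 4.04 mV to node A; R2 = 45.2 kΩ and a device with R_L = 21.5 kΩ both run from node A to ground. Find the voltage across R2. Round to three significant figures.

V_out ≈ 2.83 mV

First combine the lower leg with the load: R2 ‖ R_L = 14.57 kΩ.
Voltage divider with the loaded lower leg: V_out = 4.04 × 14.57/(6.23 + 14.57) = 4.04 × 0.7005 = 2.830 mV.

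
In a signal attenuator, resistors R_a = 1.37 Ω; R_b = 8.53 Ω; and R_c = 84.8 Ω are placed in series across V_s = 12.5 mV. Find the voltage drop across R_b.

V ≈ 1.13 mV

ΣR = 1.37 + 8.53 + 84.8 = 94.70 Ω.
By the voltage-divider rule, V = 12.5 × 8.530/94.70 = 1.126 mV.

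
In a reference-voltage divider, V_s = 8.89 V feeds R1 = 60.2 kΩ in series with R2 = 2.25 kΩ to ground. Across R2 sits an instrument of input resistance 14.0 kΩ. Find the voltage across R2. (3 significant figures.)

V_out ≈ 0.277 V

First combine the lower leg with the load: R2 ‖ R_L = 1.938 kΩ.
Voltage divider with the loaded lower leg: V_out = 8.89 × 1.938/(60.2 + 1.938) = 8.89 × 0.03120 = 0.2773 V.
(Unloaded it would be 0.320 V; the load pulls it down.)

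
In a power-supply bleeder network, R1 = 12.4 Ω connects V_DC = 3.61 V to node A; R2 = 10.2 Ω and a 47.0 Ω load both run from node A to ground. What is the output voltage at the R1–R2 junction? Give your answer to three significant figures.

V_out ≈ 1.46 V

The load sits in parallel with R2, giving an effective lower resistance R2' = R2·R_L/(R2+R_L) = 8.381 Ω.
Voltage divider with the loaded lower leg: V_out = 3.61 × 8.381/(12.4 + 8.381) = 3.61 × 0.4033 = 1.456 V.
(Unloaded it would be 1.63 V; the load pulls it down.)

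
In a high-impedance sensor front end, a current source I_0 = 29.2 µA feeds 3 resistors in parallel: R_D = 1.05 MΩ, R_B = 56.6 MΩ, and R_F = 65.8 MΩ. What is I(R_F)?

Conductances: ΣG = 1/1.05 + 1/56.6 + 1/65.8 = 0.9852 (1/MΩ).
Current divider: I(R_F) = I_0 · G_k/ΣG = 29.2 × (0.01520/0.9852) = 29.2 × 0.01543 = 0.4504 µA.

I ≈ 0.450 µA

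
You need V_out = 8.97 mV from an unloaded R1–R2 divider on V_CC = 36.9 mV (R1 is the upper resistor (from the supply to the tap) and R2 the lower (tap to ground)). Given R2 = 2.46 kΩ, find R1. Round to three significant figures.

R1 ≈ 7.66 kΩ

Required fraction k = V_out/V_CC = 0.2431.
R1 = R2·(1/k − 1) = 2.46 × 3.114 = 7.660 kΩ.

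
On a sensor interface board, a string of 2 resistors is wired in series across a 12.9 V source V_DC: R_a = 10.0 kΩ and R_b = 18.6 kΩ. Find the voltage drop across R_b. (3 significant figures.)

V ≈ 8.39 V

Total series resistance ΣR = 10.0 + 18.6 = 28.60 kΩ.
Voltage divider: V = V_DC · (18.60 / 28.60) = 12.9 × 0.6503 = 8.390 V.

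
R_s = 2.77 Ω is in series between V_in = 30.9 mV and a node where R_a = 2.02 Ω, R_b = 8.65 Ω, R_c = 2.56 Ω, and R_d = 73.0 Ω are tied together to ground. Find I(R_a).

Combine the parallel branches: R_p = (1/2.02 + 1/8.65 + 1/2.56 + 1/73.0)⁻¹ = 0.9852 Ω.
V_A by voltage divider: V_A = 30.9 × 0.9852/(2.77 + 0.9852) = 8.107 mV.
Branch current I = V_A/R_a = 8.107/2.02 = 4.013 mA.

I ≈ 4.01 mA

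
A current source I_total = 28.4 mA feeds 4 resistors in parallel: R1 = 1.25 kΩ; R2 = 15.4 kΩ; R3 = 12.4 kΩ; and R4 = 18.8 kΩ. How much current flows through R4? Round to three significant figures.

I ≈ 1.51 mA

Conductances: ΣG = 1/1.25 + 1/15.4 + 1/12.4 + 1/18.8 = 0.9988 (1/kΩ).
R4 takes the fraction G_k/ΣG = 0.05319/0.9988 = 0.05326, so I = 28.4 × 0.05326 = 1.512 mA.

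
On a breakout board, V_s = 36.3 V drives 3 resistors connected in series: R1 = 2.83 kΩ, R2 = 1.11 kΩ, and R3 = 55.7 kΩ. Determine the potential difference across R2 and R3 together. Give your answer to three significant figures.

Total series resistance ΣR = 2.83 + 1.11 + 55.7 = 59.64 kΩ.
R_{R2..R3} = 1.11 + 55.7 = 56.81 kΩ.
V = V_s · R/ΣR = 36.3 × 0.9525 = 34.58 V.

V ≈ 34.6 V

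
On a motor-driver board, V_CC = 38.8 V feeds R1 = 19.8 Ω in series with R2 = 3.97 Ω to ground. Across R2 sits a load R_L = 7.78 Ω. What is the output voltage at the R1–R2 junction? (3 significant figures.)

R2 ‖ R_L = (3.97 × 7.78)/(3.97 + 7.78) = 2.629 Ω.
Voltage divider with the loaded lower leg: V_out = 38.8 × 2.629/(19.8 + 2.629) = 38.8 × 0.1172 = 4.547 V.
(Unloaded it would be 6.48 V; the load pulls it down.)

V_out ≈ 4.55 V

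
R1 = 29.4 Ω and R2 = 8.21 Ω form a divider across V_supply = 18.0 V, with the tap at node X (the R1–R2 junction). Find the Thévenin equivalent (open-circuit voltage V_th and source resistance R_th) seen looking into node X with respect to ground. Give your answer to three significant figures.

Open-circuit (no load on X): V_th = V_supply · R2/(R1 + R2) = 18.0 × 8.21/(29.40 + 8.21) = 3.929 V.
Zeroing V_supply shorts the top of R1 to ground, so R_th = R1 ‖ R2 = 6.418 Ω.

V_th ≈ 3.93 V, R_th ≈ 6.42 Ω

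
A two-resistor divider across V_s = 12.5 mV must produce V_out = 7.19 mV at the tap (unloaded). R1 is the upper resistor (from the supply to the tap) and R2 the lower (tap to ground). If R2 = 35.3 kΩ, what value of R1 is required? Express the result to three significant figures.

R1 ≈ 26.1 kΩ

V_out/V_s = R2/(R1+R2) = 0.5752.
So R1 = R2 · (V_s/V_out − 1) = 35.3 × (12.5/7.19 − 1) = 35.3 × 0.7385 = 26.07 kΩ.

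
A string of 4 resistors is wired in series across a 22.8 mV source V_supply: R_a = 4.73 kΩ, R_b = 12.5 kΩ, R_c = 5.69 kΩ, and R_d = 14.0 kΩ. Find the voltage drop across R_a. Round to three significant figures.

Series total: ΣR = 4.73 + 12.5 + 5.69 + 14.0 = 36.92 kΩ.
V = V_supply · R/ΣR = 22.8 × 0.1281 = 2.921 mV.

V ≈ 2.92 mV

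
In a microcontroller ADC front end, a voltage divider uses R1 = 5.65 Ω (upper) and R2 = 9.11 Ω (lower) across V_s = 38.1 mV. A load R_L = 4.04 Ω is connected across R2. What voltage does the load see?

V_out ≈ 12.6 mV

First combine the lower leg with the load: R2 ‖ R_L = 2.799 Ω.
Voltage divider with the loaded lower leg: V_out = 38.1 × 2.799/(5.65 + 2.799) = 38.1 × 0.3313 = 12.62 mV.
(Unloaded it would be 23.5 mV; the load pulls it down.)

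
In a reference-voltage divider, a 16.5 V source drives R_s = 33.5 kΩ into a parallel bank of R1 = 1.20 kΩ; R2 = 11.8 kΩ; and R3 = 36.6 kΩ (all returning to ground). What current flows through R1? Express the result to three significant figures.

Parallel bank: R_p = 1/(1/1.20 + 1/11.8 + 1/36.6) = 1.058 kΩ.
V_A = 16.5 × 1.058/34.56 = 0.5050 V.
I(R1) = V_A / R1 = 0.5050/1.20 = 0.4209 mA.
(Equivalently: I_total = 0.4775 mA, then current-divider fraction G_k/ΣG = 0.8815.)

I ≈ 0.421 mA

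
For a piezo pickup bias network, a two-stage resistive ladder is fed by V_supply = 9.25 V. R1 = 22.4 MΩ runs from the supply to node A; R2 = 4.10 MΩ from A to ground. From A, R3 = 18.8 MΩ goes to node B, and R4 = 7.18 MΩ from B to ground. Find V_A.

V_A ≈ 1.26 V

Looking into the second stage from A: R3 + R4 = 25.98 MΩ appears in parallel with R2.
Effective lower resistance at A: R2 ‖ 25.98 = 3.541 MΩ.
First divider: V_A = V_supply · 3.541/(22.4 + 3.541) = 1.263 V.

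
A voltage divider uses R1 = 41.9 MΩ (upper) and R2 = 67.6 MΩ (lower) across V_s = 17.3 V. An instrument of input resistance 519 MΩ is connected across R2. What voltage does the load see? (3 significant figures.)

The load sits in parallel with R2, giving an effective lower resistance R2' = R2·R_L/(R2+R_L) = 59.81 MΩ.
Then V_out = V_s · R2'/(R1 + R2') = 17.3 × 59.81/101.7 = 10.17 V.

V_out ≈ 10.2 V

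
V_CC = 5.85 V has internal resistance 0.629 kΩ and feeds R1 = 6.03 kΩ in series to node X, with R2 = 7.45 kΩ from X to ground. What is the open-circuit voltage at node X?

R1' = 0.629 + 6.03 = 6.659 kΩ (source resistance + R1).
Open-circuit (no load on X): V_th = V_CC · R2/(R1' + R2) = 5.85 × 7.45/(6.659 + 7.45) = 3.089 V.

V_th ≈ 3.09 V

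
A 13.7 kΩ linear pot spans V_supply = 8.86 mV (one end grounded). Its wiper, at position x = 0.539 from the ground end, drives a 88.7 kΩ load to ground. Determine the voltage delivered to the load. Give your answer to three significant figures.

V_out ≈ 4.60 mV

Lower segment x·R_p = 7.384 kΩ; upper segment (1−x)·R_p = 6.316 kΩ.
(x·R_p) ‖ R_L = 6.817 kΩ.
Then V_out = V_supply · 6.817/(6.316 + 6.817) = 4.599 mV.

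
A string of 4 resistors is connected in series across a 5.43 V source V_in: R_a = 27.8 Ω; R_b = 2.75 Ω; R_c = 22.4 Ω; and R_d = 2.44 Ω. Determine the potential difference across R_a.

Total series resistance ΣR = 27.8 + 2.75 + 22.4 + 2.44 = 55.39 Ω.
V = V_in · R/ΣR = 5.43 × 0.5019 = 2.725 V.

V ≈ 2.73 V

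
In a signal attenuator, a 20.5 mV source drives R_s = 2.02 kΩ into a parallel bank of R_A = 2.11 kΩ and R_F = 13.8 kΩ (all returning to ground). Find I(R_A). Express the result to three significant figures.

I ≈ 4.62 µA

Combine the parallel branches: R_p = (1/2.11 + 1/13.8)⁻¹ = 1.830 kΩ.
V_A = 20.5 × 1.830/3.850 = 9.745 mV.
Branch current I = V_A/R_A = 9.745/2.11 = 4.618 µA.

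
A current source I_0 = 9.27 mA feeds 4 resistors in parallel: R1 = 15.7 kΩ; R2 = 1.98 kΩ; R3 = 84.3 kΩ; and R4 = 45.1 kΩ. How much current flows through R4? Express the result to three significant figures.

I ≈ 0.341 mA

Total conductance ΣG = 1/15.7 + 1/1.98 + 1/84.3 + 1/45.1 = 0.6028 (units of 1/kΩ).
Current divider: I(R4) = I_0 · G_k/ΣG = 9.27 × (0.02217/0.6028) = 9.27 × 0.03678 = 0.3410 mA.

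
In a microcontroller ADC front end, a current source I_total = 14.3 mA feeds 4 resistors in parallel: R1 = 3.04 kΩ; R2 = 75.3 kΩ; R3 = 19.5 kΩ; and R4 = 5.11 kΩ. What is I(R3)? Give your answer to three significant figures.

I ≈ 1.24 mA

Total conductance ΣG = 1/3.04 + 1/75.3 + 1/19.5 + 1/5.11 = 0.5892 (units of 1/kΩ).
By the current-divider rule, I = I_total · G_k/ΣG = 14.3 × 0.08704 = 1.245 mA.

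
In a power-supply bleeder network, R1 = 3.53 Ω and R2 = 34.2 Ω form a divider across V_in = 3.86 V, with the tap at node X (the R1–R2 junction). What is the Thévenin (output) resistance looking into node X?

With V_in suppressed (replaced by a short), R_th = R1 ‖ R2 = (3.530 × 34.2)/(3.530 + 34.2) = 3.200 Ω.

R_th ≈ 3.20 Ω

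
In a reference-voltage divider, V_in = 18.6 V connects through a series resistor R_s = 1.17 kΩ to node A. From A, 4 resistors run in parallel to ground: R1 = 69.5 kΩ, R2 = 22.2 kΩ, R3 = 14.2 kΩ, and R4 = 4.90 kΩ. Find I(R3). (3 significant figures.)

Combine the parallel branches: R_p = (1/69.5 + 1/22.2 + 1/14.2 + 1/4.90)⁻¹ = 2.995 kΩ.
V_A = 18.6 × 2.995/4.165 = 13.37 V.
Branch current I = V_A/R3 = 13.37/14.2 = 0.9419 mA.
(Equivalently: I_total = 4.466 mA, then current-divider fraction G_k/ΣG = 0.2109.)

I ≈ 0.942 mA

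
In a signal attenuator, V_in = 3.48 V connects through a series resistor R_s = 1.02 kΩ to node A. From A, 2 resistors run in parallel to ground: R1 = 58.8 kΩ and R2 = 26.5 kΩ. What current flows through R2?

I ≈ 0.124 mA

Combine the parallel branches: R_p = (1/58.8 + 1/26.5)⁻¹ = 18.27 kΩ.
V_A = 3.48 × 18.27/19.29 = 3.296 V.
I(R2) = V_A / R2 = 3.296/26.5 = 0.1244 mA.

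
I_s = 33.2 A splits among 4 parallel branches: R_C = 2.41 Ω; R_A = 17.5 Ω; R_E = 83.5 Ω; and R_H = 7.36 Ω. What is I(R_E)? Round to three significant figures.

I ≈ 0.641 A

Conductances: ΣG = 1/2.41 + 1/17.5 + 1/83.5 + 1/7.36 = 0.6199 (1/Ω).
By the current-divider rule, I = I_s · G_k/ΣG = 33.2 × 0.01932 = 0.6414 A.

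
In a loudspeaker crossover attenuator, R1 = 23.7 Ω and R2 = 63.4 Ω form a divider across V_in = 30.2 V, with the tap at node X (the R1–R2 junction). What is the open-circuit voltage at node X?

V_th ≈ 22.0 V

With X open, the divider is unloaded: V_th = 30.2 × 63.4/87.10 = 21.98 V.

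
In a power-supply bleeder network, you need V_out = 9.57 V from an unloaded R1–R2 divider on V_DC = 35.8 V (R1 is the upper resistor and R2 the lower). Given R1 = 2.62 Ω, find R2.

Required fraction k = V_out/V_DC = 0.2673.
R2 = R1 · 0.2673/(1 − 0.2673) = 0.9559 Ω.

R2 ≈ 0.956 Ω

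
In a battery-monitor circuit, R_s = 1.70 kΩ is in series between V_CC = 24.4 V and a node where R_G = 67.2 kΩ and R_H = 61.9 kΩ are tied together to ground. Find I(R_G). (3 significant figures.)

I ≈ 0.345 mA

Equivalent of the parallel group: R_p = 32.22 kΩ.
V_A = 24.4 × 32.22/33.92 = 23.18 V.
Branch current I = V_A/R_G = 23.18/67.2 = 0.3449 mA.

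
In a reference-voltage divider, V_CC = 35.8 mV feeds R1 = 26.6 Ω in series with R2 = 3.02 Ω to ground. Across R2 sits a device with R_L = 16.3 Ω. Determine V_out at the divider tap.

V_out ≈ 3.13 mV

R2 ‖ R_L = (3.02 × 16.3)/(3.02 + 16.3) = 2.548 Ω.
Voltage divider with the loaded lower leg: V_out = 35.8 × 2.548/(26.6 + 2.548) = 35.8 × 0.08741 = 3.129 mV.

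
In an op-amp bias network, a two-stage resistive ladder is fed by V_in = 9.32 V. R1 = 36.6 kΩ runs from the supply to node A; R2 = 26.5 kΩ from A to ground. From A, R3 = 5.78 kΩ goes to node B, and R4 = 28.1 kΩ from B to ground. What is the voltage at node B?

V_B ≈ 2.23 V

The second stage (R3 + R4 = 33.88 kΩ) loads node A in parallel with R2.
R2 ‖ (R3+R4) = 14.87 kΩ.
First divider: V_A = V_in · 14.87/(36.6 + 14.87) = 2.693 V.
Stage 2 is unloaded, so V_B = V_A · R4/(R3+R4) = 2.693 × 28.1/33.88 = 2.233 V.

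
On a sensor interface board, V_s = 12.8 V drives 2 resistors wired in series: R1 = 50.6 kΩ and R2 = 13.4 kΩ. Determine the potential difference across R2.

Series total: ΣR = 50.6 + 13.4 = 64.00 kΩ.
V = V_s · R/ΣR = 12.8 × 0.2094 = 2.680 V.

V ≈ 2.68 V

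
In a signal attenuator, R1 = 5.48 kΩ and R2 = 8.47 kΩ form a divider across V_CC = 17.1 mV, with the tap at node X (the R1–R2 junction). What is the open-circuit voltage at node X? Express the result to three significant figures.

V_th ≈ 10.4 mV

V_th is the unloaded tap voltage: V_CC · R2/(R1+R2) = 17.1 × 0.6072 = 10.38 mV.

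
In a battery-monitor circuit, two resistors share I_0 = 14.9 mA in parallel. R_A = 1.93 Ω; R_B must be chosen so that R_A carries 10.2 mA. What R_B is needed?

R_B ≈ 4.19 Ω

Two-branch current divider: I_A = I_0 · R_B/(R_A + R_B).
With f = 0.6846, R_B = R_A · f/(1−f) = 1.93 × 2.170 = 4.189 Ω.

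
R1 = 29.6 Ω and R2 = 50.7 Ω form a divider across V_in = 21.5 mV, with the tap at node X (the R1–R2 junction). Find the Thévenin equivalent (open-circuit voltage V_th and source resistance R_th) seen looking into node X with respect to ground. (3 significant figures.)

With X open, the divider is unloaded: V_th = 21.5 × 50.7/80.30 = 13.57 mV.
With V_in suppressed (replaced by a short), R_th = R1 ‖ R2 = (29.60 × 50.7)/(29.60 + 50.7) = 18.69 Ω.

V_th ≈ 13.6 mV, R_th ≈ 18.7 Ω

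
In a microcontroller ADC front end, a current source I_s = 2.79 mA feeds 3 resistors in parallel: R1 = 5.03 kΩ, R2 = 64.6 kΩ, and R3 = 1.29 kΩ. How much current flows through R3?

Conductances: ΣG = 1/5.03 + 1/64.6 + 1/1.29 = 0.9895 (1/kΩ).
By the current-divider rule, I = I_s · G_k/ΣG = 2.79 × 0.7834 = 2.186 mA.

I ≈ 2.19 mA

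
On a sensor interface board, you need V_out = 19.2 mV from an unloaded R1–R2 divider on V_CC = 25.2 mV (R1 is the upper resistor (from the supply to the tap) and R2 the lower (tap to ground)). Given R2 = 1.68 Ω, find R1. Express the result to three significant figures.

V_out/V_CC = R2/(R1+R2) = 0.7619.
So R1 = R2 · (V_CC/V_out − 1) = 1.68 × (25.2/19.2 − 1) = 1.68 × 0.3125 = 0.5250 Ω.

R1 ≈ 0.525 Ω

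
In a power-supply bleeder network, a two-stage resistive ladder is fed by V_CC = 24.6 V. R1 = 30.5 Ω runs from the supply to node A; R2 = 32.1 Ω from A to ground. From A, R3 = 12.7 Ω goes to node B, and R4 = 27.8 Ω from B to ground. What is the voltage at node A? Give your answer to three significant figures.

V_A ≈ 9.10 V

Node A sees R2 in parallel with the series input of stage 2, R3 + R4 = 40.50 Ω.
Effective lower resistance at A: R2 ‖ 40.50 = 17.91 Ω.
V_A = 24.6 × 17.91/(30.5 + 17.91) = 9.100 V.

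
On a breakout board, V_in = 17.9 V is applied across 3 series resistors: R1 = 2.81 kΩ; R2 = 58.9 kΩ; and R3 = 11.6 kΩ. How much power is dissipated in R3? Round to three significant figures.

Series current I = V_in/ΣR = 17.9/73.31 = 0.2442 mA.
V(R3) = I·R = 2.832 V; P = V·I = 2.832 × 0.2442 = 0.6916 mW.

P ≈ 0.692 mW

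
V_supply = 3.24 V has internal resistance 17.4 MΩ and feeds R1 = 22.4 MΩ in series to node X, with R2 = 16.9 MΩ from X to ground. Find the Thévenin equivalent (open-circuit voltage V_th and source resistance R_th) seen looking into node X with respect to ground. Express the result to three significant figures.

V_th ≈ 0.966 V, R_th ≈ 11.9 MΩ

R1' = 17.4 + 22.4 = 39.80 MΩ (source resistance + R1).
With X open, the divider is unloaded: V_th = 3.24 × 16.9/56.70 = 0.9657 V.
Zeroing V_supply shorts the top of R1' to ground, so R_th = R1' ‖ R2 = 11.86 MΩ.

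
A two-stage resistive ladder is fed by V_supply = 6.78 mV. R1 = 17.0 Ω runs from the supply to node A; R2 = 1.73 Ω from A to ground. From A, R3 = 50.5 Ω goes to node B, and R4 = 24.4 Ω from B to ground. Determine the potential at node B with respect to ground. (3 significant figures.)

V_B ≈ 0.200 mV

Node A sees R2 in parallel with the series input of stage 2, R3 + R4 = 74.90 Ω.
R2 ‖ (R3+R4) = 1.691 Ω.
V_A = 6.78 × 1.691/(17.0 + 1.691) = 0.6134 mV.
Then the unloaded second divider: V_B = V_A × R4/(R3+R4) = 0.6134 × 0.3258 = 0.1998 mV.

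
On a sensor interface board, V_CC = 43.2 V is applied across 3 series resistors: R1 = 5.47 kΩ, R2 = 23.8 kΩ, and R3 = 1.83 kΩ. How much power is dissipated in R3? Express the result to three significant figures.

Series current I = V_CC/ΣR = 43.2/31.10 = 1.389 mA.
P(R3) = I²·R3 = (1.389)² × 1.83 = 3.531 mW.

P ≈ 3.53 mW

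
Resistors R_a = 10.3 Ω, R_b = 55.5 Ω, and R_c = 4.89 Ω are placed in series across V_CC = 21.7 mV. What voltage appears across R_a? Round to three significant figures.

ΣR = 10.3 + 55.5 + 4.89 = 70.69 Ω.
Voltage divider: V = V_CC · (10.30 / 70.69) = 21.7 × 0.1457 = 3.162 mV.

V ≈ 3.16 mV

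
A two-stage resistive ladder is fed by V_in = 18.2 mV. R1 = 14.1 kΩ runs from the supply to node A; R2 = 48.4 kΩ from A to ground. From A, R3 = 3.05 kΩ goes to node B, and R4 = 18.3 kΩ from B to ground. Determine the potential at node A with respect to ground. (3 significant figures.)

The second stage (R3 + R4 = 21.35 kΩ) loads node A in parallel with R2.
Effective lower resistance at A: R2 ‖ 21.35 = 14.81 kΩ.
First divider: V_A = V_in · 14.81/(14.1 + 14.81) = 9.325 mV.

V_A ≈ 9.32 mV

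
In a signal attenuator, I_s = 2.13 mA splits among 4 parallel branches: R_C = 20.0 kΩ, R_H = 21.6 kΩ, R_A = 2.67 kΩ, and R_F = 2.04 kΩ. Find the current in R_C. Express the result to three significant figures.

I ≈ 0.111 mA

Total conductance ΣG = 1/20.0 + 1/21.6 + 1/2.67 + 1/2.04 = 0.9610 (units of 1/kΩ).
By the current-divider rule, I = I_s · G_k/ΣG = 2.13 × 0.05203 = 0.1108 mA.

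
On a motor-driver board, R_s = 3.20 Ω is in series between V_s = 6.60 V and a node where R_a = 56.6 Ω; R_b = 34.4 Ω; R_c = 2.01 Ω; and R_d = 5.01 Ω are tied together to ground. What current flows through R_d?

I ≈ 0.390 A

Equivalent of the parallel group: R_p = 1.344 Ω.
V_A by voltage divider: V_A = 6.60 × 1.344/(3.20 + 1.344) = 1.952 V.
Branch current I = V_A/R_d = 1.952/5.01 = 0.3897 A.
(Check via current divider: I_total = 1.452 A; share G_k/ΣG = 0.2683 → same result.)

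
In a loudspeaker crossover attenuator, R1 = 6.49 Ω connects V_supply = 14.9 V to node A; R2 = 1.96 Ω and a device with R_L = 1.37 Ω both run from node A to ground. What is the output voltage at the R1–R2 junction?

First combine the lower leg with the load: R2 ‖ R_L = 0.8064 Ω.
Now apply the divider: V_out = 14.9 × 0.1105 = 1.647 V.
(Unloaded it would be 3.46 V; the load pulls it down.)

V_out ≈ 1.65 V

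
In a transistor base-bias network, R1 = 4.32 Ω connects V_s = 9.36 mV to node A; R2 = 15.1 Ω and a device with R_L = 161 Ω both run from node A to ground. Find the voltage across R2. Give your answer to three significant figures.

R2 ‖ R_L = (15.1 × 161)/(15.1 + 161) = 13.81 Ω.
Then V_out = V_s · R2'/(R1 + R2') = 9.36 × 13.81/18.13 = 7.129 mV.

V_out ≈ 7.13 mV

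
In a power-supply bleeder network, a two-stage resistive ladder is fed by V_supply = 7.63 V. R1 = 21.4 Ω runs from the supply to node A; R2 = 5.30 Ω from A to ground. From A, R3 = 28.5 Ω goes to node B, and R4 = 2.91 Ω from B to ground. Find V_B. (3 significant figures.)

V_B ≈ 0.124 V

The second stage (R3 + R4 = 31.41 Ω) loads node A in parallel with R2.
R2 ‖ (R3+R4) = 4.535 Ω.
V_A = 7.63 × 4.535/(21.4 + 4.535) = 1.334 V.
Stage 2 is unloaded, so V_B = V_A · R4/(R3+R4) = 1.334 × 2.91/31.41 = 0.1236 V.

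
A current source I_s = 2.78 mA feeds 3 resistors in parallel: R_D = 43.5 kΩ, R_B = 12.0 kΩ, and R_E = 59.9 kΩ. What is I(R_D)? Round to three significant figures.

I ≈ 0.520 mA

ΣG = 1/43.5 + 1/12.0 + 1/59.9 = 0.1230.
R_D takes the fraction G_k/ΣG = 0.02299/0.1230 = 0.1869, so I = 2.78 × 0.1869 = 0.5195 mA.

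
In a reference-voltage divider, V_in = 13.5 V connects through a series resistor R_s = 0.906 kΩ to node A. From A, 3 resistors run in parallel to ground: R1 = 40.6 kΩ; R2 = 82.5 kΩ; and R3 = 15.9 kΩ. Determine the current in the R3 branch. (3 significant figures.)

I ≈ 0.779 mA

Combine the parallel branches: R_p = (1/40.6 + 1/82.5 + 1/15.9)⁻¹ = 10.04 kΩ.
V_A by voltage divider: V_A = 13.5 × 10.04/(0.906 + 10.04) = 12.38 V.
I(R3) = V_A / R3 = 12.38/15.9 = 0.7788 mA.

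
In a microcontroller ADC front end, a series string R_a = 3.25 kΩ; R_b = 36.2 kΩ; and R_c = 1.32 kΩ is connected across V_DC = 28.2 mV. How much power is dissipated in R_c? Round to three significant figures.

ΣR = 40.77 kΩ → I = 28.2/40.77 = 0.6917 µA.
P(R_c) = I²·R_c = (0.6917)² × 1.32 = 0.6315 nW.

P ≈ 0.632 nW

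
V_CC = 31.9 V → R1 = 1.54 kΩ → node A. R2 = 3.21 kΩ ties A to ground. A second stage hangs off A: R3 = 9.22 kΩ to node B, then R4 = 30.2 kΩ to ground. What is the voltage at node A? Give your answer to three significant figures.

The second stage (R3 + R4 = 39.42 kΩ) loads node A in parallel with R2.
Effective lower resistance at A: R2 ‖ 39.42 = 2.968 kΩ.
So V_A = 31.9 × 0.6584 = 21.00 V.

V_A ≈ 21.0 V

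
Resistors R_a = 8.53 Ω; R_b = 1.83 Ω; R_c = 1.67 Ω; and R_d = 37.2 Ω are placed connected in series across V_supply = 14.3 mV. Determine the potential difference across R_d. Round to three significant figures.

V ≈ 10.8 mV

ΣR = 8.53 + 1.83 + 1.67 + 37.2 = 49.23 Ω.
V = V_supply · R/ΣR = 14.3 × 0.7556 = 10.81 mV.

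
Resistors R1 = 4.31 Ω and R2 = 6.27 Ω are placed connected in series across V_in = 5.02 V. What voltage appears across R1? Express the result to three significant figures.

Total series resistance ΣR = 4.31 + 6.27 = 10.58 Ω.
Voltage divider: V = V_in · (4.310 / 10.58) = 5.02 × 0.4074 = 2.045 V.

V ≈ 2.05 V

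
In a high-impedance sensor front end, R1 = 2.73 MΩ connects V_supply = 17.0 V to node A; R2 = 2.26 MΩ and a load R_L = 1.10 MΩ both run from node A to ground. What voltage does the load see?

V_out ≈ 3.62 V

The load sits in parallel with R2, giving an effective lower resistance R2' = R2·R_L/(R2+R_L) = 0.7399 MΩ.
Then V_out = V_supply · R2'/(R1 + R2') = 17.0 × 0.7399/3.470 = 3.625 V.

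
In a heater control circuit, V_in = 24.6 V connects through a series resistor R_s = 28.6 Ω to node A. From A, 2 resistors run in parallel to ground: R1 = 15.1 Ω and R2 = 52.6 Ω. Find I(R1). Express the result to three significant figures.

Combine the parallel branches: R_p = (1/15.1 + 1/52.6)⁻¹ = 11.73 Ω.
V_A by voltage divider: V_A = 24.6 × 11.73/(28.6 + 11.73) = 7.156 V.
Branch current I = V_A/R1 = 7.156/15.1 = 0.4739 A.
(Equivalently: I_total = 0.6099 A, then current-divider fraction G_k/ΣG = 0.7770.)

I ≈ 0.474 A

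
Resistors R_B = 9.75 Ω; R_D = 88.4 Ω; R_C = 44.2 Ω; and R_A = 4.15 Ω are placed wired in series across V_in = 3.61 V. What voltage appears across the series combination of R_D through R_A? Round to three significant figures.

ΣR = 9.75 + 88.4 + 44.2 + 4.15 = 146.5 Ω.
R_{R_D..R_A} = 88.4 + 44.2 + 4.15 = 136.8 Ω.
Voltage divider: V = V_in · (136.8 / 146.5) = 3.61 × 0.9334 = 3.370 V.

V ≈ 3.37 V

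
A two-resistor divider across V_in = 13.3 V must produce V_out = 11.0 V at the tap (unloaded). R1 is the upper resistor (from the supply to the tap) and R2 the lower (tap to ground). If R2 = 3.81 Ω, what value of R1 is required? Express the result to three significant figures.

R1 ≈ 0.797 Ω

V_out/V_in = R2/(R1+R2) = 0.8271.
R1 = R2·(1/k − 1) = 3.81 × 0.2091 = 0.7966 Ω.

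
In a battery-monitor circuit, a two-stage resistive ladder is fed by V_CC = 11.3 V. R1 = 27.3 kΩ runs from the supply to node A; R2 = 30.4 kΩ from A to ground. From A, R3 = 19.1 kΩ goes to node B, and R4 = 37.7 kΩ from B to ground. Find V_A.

Looking into the second stage from A: R3 + R4 = 56.80 kΩ appears in parallel with R2.
Effective lower resistance at A: R2 ‖ 56.80 = 19.80 kΩ.
V_A = 11.3 × 19.80/(27.3 + 19.80) = 4.751 V.

V_A ≈ 4.75 V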